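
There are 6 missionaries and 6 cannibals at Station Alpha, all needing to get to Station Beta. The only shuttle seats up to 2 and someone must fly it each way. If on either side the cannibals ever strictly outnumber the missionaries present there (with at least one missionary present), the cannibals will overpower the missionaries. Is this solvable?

Following every safe sequence of crossings from the start, the most of the 12 that can be at Station Beta as the shuttle arrives there on crossings 1, 3, 5, 7, 9 is 2, 3, 4, 5, 6 respectively; the best ever achieved is 6 of 12.
From crossing 11 on, no configuration arises that was not already reachable earlier: only 15 distinct safe configurations (who is on which side, and where the shuttle is) can ever be reached, none of them has everyone across, and every continuation just revisits them. They are: 0 missionaries + 0 cannibals across (shuttle back at the start); 0 missionaries + 1 cannibal across (shuttle there); 0 missionaries + 1 cannibal across (shuttle back at the start); 0 missionaries + 2 cannibals across (shuttle there); 0 missionaries + 2 cannibals across (shuttle back at the start); 0 missionaries + 3 cannibals across (shuttle there); 0 missionaries + 3 cannibals across (shuttle back at the start); 0 missionaries + 4 cannibals across (shuttle there); 0 missionaries + 4 cannibals across (shuttle back at the start); 0 missionaries + 5 cannibals across (shuttle there); 0 missionaries + 5 cannibals across (shuttle back at the start); 0 missionaries + 6 cannibals across (shuttle there); 1 missionary + 1 cannibal across (shuttle there); 1 missionary + 1 cannibal across (shuttle back at the start); 2 missionaries + 2 cannibals across (shuttle there). So no valid plan exists.

No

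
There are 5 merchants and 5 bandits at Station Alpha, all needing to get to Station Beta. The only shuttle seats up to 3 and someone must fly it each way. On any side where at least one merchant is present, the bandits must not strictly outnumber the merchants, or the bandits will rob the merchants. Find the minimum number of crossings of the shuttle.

11

Counting alone: each trip to Station Beta takes at most 3 across and each return brings at least 1 back, so after t trips out (and t−1 returns) at most 3t − (t−1) of the 10 are across; that first reaches 10 at t = 5, so at least 9 crossings are needed.
The safety rule pushes this higher. Following every safe sequence of crossings, the most of the 10 that can be at Station Beta as the shuttle arrives there on crossing 9 is 9 — never all 10.
So no plan with fewer than 11 crossings exists, and this one achieves 11:
1. 2 bandits → Station Beta.  (Station Alpha: 5M 3B; Station Beta: 0M 2B)
2. 1 bandit ← Station Alpha.  (Station Alpha: 5M 4B; Station Beta: 0M 1B)
3. 3 bandits → Station Beta.  (Station Alpha: 5M 1B; Station Beta: 0M 4B)
4. 1 bandit ← Station Alpha.  (Station Alpha: 5M 2B; Station Beta: 0M 3B)
5. 3 merchants → Station Beta.  (Station Alpha: 2M 2B; Station Beta: 3M 3B)
6. 1 merchant and 1 bandit ← Station Alpha.  (Station Alpha: 3M 3B; Station Beta: 2M 2B)
7. 3 merchants → Station Beta.  (Station Alpha: 0M 3B; Station Beta: 5M 2B)
8. 1 bandit ← Station Alpha.  (Station Alpha: 0M 4B; Station Beta: 5M 1B)
9. 2 bandits → Station Beta.  (Station Alpha: 0M 2B; Station Beta: 5M 3B)
10. 1 bandit ← Station Alpha.  (Station Alpha: 0M 3B; Station Beta: 5M 2B)
11. 3 bandits → Station Beta.  (Station Alpha: 0M 0B; Station Beta: 5M 5B)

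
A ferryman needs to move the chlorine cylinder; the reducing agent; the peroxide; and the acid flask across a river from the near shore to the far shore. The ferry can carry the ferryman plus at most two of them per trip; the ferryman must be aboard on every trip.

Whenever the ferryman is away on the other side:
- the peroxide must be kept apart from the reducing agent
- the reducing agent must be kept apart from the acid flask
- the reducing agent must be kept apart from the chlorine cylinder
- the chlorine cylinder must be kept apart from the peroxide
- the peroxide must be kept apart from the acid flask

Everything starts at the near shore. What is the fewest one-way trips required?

Counting alone: the ferryman can take at most 2 across per trip to the far shore, so moving all 4 needs at least 2 loaded trips out, with a return between consecutive ones — at least 3 crossings.
The safety rule pushes this higher. Following every safe sequence of crossings, the most of the 4 that can be at the far shore as the ferry arrives there on crossing 3 is 3 — never all 4.
So no plan with fewer than 5 crossings exists, and this one achieves 5:
1. Ferryman goes to the far shore with the peroxide and the reducing agent.
2. Ferryman goes back to the near shore with the reducing agent.
3. Ferryman goes to the far shore with the acid flask and the chlorine cylinder.
4. Ferryman goes back to the near shore with the peroxide.
5. Ferryman goes to the far shore with the peroxide and the reducing agent.

5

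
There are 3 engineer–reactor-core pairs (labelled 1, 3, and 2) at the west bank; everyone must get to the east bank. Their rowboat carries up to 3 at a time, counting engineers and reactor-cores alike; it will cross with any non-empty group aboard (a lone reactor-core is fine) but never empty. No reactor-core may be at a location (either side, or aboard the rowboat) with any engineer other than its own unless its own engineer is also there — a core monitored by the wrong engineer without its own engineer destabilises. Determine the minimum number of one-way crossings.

5

Counting alone: each trip to the east bank takes at most 3 across and each return brings at least 1 back, so after t trips out (and t−1 returns) at most 3t − (t−1) of the 6 are across; that first reaches 6 at t = 3, so at least 5 crossings are needed.
The plan below uses exactly 5 crossings, so it is optimal:
1. engineer 1 and reactor-core 1 cross → the east bank.
2. engineer 1 crosses ← the west bank.
3. engineer 1, engineer 2, and engineer 3 cross → the east bank.
4. reactor-core 1 crosses ← the west bank.
5. reactor-core 1, reactor-core 2, and reactor-core 3 cross → the east bank.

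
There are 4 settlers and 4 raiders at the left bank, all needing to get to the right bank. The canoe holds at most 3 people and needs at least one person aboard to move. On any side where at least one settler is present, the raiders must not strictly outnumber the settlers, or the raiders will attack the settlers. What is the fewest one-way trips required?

9

Counting alone: each trip to the right bank takes at most 3 across and each return brings at least 1 back, so after t trips out (and t−1 returns) at most 3t − (t−1) of the 8 are across; that first reaches 8 at t = 4, so at least 7 crossings are needed.
The safety rule pushes this higher. Following every safe sequence of crossings, the most of the 8 that can be at the right bank as the canoe arrives there on crossing 7 is 7 — never all 8.
So no plan with fewer than 9 crossings exists, and this one achieves 9:
1. 2 raiders → the right bank.  (the left bank: 4S 2R; the right bank: 0S 2R)
2. 1 raider ← the left bank.  (the left bank: 4S 3R; the right bank: 0S 1R)
3. 3 raiders → the right bank.  (the left bank: 4S 0R; the right bank: 0S 4R)
4. 1 raider ← the left bank.  (the left bank: 4S 1R; the right bank: 0S 3R)
5. 3 settlers → the right bank.  (the left bank: 1S 1R; the right bank: 3S 3R)
6. 1 settler and 1 raider ← the left bank.  (the left bank: 2S 2R; the right bank: 2S 2R)
7. 2 settlers → the right bank.  (the left bank: 0S 2R; the right bank: 4S 2R)
8. 1 raider ← the left bank.  (the left bank: 0S 3R; the right bank: 4S 1R)
9. 3 raiders → the right bank.  (the left bank: 0S 0R; the right bank: 4S 4R)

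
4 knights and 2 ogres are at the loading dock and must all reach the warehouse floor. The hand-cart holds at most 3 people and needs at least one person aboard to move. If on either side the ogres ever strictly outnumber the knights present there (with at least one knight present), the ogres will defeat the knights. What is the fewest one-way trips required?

5

Counting alone: each trip to the warehouse floor takes at most 3 across and each return brings at least 1 back, so after t trips out (and t−1 returns) at most 3t − (t−1) of the 6 are across; that first reaches 6 at t = 3, so at least 5 crossings are needed.
The plan below uses exactly 5 crossings, so it is optimal:
1. 2 ogres → the warehouse floor.  (the loading dock: 4K 0O; the warehouse floor: 0K 2O)
2. 1 ogre ← the loading dock.  (the loading dock: 4K 1O; the warehouse floor: 0K 1O)
3. 2 knights and 1 ogre → the warehouse floor.  (the loading dock: 2K 0O; the warehouse floor: 2K 2O)
4. 1 ogre ← the loading dock.  (the loading dock: 2K 1O; the warehouse floor: 2K 1O)
5. 2 knights and 1 ogre → the warehouse floor.  (the loading dock: 0K 0O; the warehouse floor: 4K 2O)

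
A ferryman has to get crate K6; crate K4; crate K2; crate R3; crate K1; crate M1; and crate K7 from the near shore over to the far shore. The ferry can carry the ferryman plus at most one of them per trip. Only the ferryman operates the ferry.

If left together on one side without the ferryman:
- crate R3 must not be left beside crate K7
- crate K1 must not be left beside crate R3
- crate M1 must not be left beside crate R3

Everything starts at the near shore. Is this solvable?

Following every safe sequence of crossings from the start, the most of the 7 that can be at the far shore as the ferry arrives there on crossings 1, 3, 5, 7, 9 is 1, 2, 3, 4, 5 respectively; the best ever achieved is 5 of 7.
From crossing 11 on, no configuration arises that was not already reachable earlier: only 72 distinct safe configurations (who is on which side, and where the ferry is) can ever be reached, none of them has everyone across, and every continuation just revisits them. So no valid plan exists.

No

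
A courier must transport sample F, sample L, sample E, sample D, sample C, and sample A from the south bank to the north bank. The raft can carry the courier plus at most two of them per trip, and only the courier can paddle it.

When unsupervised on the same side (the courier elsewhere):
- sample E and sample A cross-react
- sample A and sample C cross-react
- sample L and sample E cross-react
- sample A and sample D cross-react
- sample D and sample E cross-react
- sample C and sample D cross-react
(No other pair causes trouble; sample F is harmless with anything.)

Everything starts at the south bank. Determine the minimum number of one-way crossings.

impossible

Whatever the first load, the items left behind include a forbidden pair without the courier. No opening move is safe, so no plan exists.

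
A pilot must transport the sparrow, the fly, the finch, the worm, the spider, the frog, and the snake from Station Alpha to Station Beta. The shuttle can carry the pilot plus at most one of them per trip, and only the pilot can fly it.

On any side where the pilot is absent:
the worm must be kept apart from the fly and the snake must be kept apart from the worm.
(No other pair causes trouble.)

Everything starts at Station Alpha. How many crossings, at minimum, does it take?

Counting alone: the pilot can take at most 1 across per trip to Station Beta, so moving all 7 needs at least 7 loaded trips out, with a return between consecutive ones — at least 13 crossings.
The safety rule pushes this higher. Following every safe sequence of crossings, the most of the 7 that can be at Station Beta as the shuttle arrives there on crossing 13 is 6 — never all 7.
So no plan with fewer than 15 crossings exists, and this one achieves 15:
1. Pilot goes to Station Beta with the worm.
2. Pilot goes back to Station Alpha alone.
3. Pilot goes to Station Beta with the sparrow.
4. Pilot goes back to Station Alpha alone.
5. Pilot goes to Station Beta with the fly.
6. Pilot goes back to Station Alpha with the worm.
7. Pilot goes to Station Beta with the snake.
8. Pilot goes back to Station Alpha alone.
9. Pilot goes to Station Beta with the finch.
10. Pilot goes back to Station Alpha alone.
11. Pilot goes to Station Beta with the spider.
12. Pilot goes back to Station Alpha alone.
13. Pilot goes to Station Beta with the frog.
14. Pilot goes back to Station Alpha alone.
15. Pilot goes to Station Beta with the worm.

15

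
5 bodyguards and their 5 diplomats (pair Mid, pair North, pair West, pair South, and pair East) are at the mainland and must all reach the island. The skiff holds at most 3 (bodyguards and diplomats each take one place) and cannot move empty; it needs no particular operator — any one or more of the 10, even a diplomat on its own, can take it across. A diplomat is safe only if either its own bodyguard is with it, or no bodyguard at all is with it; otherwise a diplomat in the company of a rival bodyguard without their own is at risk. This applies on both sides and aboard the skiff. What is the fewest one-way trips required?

11

Counting alone: each trip to the island takes at most 3 across and each return brings at least 1 back, so after t trips out (and t−1 returns) at most 3t − (t−1) of the 10 are across; that first reaches 10 at t = 5, so at least 9 crossings are needed.
The safety rule pushes this higher. Following every safe sequence of crossings, the most of the 10 that can be at the island as the skiff arrives there on crossing 9 is 9 — never all 10.
So no plan with fewer than 11 crossings exists, and this one achieves 11:
1. bodyguard Mid and diplomat Mid cross → the island.
2. bodyguard Mid crosses ← the mainland.
3. diplomat North, diplomat South, and diplomat West cross → the island.
4. diplomat Mid crosses ← the mainland.
5. bodyguard North, bodyguard South, and bodyguard West cross → the island.
6. bodyguard North and diplomat North cross ← the mainland.
7. bodyguard East, bodyguard Mid, and bodyguard North cross → the island.
8. diplomat West crosses ← the mainland.
9. diplomat Mid and diplomat North cross → the island.
10. diplomat Mid crosses ← the mainland.
11. diplomat East, diplomat Mid, and diplomat West cross → the island.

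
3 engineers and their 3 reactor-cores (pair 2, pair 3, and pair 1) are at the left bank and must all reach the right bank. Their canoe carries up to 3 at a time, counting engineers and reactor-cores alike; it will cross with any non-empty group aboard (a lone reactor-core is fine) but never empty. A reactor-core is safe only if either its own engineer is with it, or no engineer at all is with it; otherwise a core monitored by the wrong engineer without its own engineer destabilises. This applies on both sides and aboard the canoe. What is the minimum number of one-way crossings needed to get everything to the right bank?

Counting alone: each trip to the right bank takes at most 3 across and each return brings at least 1 back, so after t trips out (and t−1 returns) at most 3t − (t−1) of the 6 are across; that first reaches 6 at t = 3, so at least 5 crossings are needed.
The plan below uses exactly 5 crossings, so it is optimal:
1. engineer 2 and reactor-core 2 cross → the right bank.
2. engineer 2 crosses ← the left bank.
3. engineer 1, engineer 2, and engineer 3 cross → the right bank.
4. reactor-core 2 crosses ← the left bank.
5. reactor-core 1, reactor-core 2, and reactor-core 3 cross → the right bank.

5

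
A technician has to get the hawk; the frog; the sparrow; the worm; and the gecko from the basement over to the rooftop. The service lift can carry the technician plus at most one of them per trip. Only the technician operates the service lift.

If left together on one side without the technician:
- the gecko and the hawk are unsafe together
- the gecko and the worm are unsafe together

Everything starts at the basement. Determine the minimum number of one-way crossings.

11

Counting alone: the technician can take at most 1 across per trip to the rooftop, so moving all 5 needs at least 5 loaded trips out, with a return between consecutive ones — at least 9 crossings.
The safety rule pushes this higher. Following every safe sequence of crossings, the most of the 5 that can be at the rooftop as the service lift arrives there on crossing 9 is 4 — never all 5.
So no plan with fewer than 11 crossings exists, and this one achieves 11:
1. Technician goes to the rooftop with the gecko.  [the basement: the frog, the hawk, the sparrow, the worm | the rooftop: the gecko]
2. Technician goes back to the basement alone.  [the basement: the frog, the hawk, the sparrow, the worm | the rooftop: the gecko]
3. Technician goes to the rooftop with the hawk.  [the basement: the frog, the sparrow, the worm | the rooftop: the gecko, the hawk]
4. Technician goes back to the basement with the gecko.  [the basement: the frog, the gecko, the sparrow, the worm | the rooftop: the hawk]
5. Technician goes to the rooftop with the worm.  [the basement: the frog, the gecko, the sparrow | the rooftop: the hawk, the worm]
6. Technician goes back to the basement alone.  [the basement: the frog, the gecko, the sparrow | the rooftop: the hawk, the worm]
7. Technician goes to the rooftop with the frog.  [the basement: the gecko, the sparrow | the rooftop: the frog, the hawk, the worm]
8. Technician goes back to the basement alone.  [the basement: the gecko, the sparrow | the rooftop: the frog, the hawk, the worm]
9. Technician goes to the rooftop with the sparrow.  [the basement: the gecko | the rooftop: the frog, the hawk, the sparrow, the worm]
10. Technician goes back to the basement alone.  [the basement: the gecko | the rooftop: the frog, the hawk, the sparrow, the worm]
11. Technician goes to the rooftop with the gecko.  [the basement: — | the rooftop: the frog, the gecko, the hawk, the sparrow, the worm]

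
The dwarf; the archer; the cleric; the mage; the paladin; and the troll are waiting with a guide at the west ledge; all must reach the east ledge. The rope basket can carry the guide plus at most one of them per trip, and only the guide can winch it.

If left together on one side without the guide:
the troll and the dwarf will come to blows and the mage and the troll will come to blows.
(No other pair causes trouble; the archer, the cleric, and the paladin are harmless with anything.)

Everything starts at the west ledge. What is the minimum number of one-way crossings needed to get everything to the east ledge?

13

Counting alone: the guide can take at most 1 across per trip to the east ledge, so moving all 6 needs at least 6 loaded trips out, with a return between consecutive ones — at least 11 crossings.
The safety rule pushes this higher. Following every safe sequence of crossings, the most of the 6 that can be at the east ledge as the rope basket arrives there on crossing 11 is 5 — never all 6.
So no plan with fewer than 13 crossings exists, and this one achieves 13:
1. Guide goes to the east ledge with the troll.  [the west ledge: the archer, the cleric, the dwarf, the mage, the paladin | the east ledge: the troll]
2. Guide goes back to the west ledge alone.  [the west ledge: the archer, the cleric, the dwarf, the mage, the paladin | the east ledge: the troll]
3. Guide goes to the east ledge with the dwarf.  [the west ledge: the archer, the cleric, the mage, the paladin | the east ledge: the dwarf, the troll]
4. Guide goes back to the west ledge with the troll.  [the west ledge: the archer, the cleric, the mage, the paladin, the troll | the east ledge: the dwarf]
5. Guide goes to the east ledge with the mage.  [the west ledge: the archer, the cleric, the paladin, the troll | the east ledge: the dwarf, the mage]
6. Guide goes back to the west ledge alone.  [the west ledge: the archer, the cleric, the paladin, the troll | the east ledge: the dwarf, the mage]
7. Guide goes to the east ledge with the archer.  [the west ledge: the cleric, the paladin, the troll | the east ledge: the archer, the dwarf, the mage]
8. Guide goes back to the west ledge alone.  [the west ledge: the cleric, the paladin, the troll | the east ledge: the archer, the dwarf, the mage]
9. Guide goes to the east ledge with the cleric.  [the west ledge: the paladin, the troll | the east ledge: the archer, the cleric, the dwarf, the mage]
10. Guide goes back to the west ledge alone.  [the west ledge: the paladin, the troll | the east ledge: the archer, the cleric, the dwarf, the mage]
11. Guide goes to the east ledge with the paladin.  [the west ledge: the troll | the east ledge: the archer, the cleric, the dwarf, the mage, the paladin]
12. Guide goes back to the west ledge alone.  [the west ledge: the troll | the east ledge: the archer, the cleric, the dwarf, the mage, the paladin]
13. Guide goes to the east ledge with the troll.  [the west ledge: — | the east ledge: the archer, the cleric, the dwarf, the mage, the paladin, the troll]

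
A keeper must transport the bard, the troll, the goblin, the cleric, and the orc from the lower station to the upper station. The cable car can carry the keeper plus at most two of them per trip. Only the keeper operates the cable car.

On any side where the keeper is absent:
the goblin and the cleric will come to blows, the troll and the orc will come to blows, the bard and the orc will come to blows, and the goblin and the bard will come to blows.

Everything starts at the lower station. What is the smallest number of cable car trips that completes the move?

7

Counting alone: the keeper can take at most 2 across per trip to the upper station, so moving all 5 needs at least 3 loaded trips out, with a return between consecutive ones — at least 5 crossings.
The safety rule pushes this higher. Following every safe sequence of crossings, the most of the 5 that can be at the upper station as the cable car arrives there on crossing 5 is 4 — never all 5.
So no plan with fewer than 7 crossings exists, and this one achieves 7:
1. Keeper goes to the upper station with the goblin and the orc.
2. Keeper goes back to the lower station alone.
3. Keeper goes to the upper station with the bard.
4. Keeper goes back to the lower station with the goblin and the orc.
5. Keeper goes to the upper station with the cleric and the troll.
6. Keeper goes back to the lower station alone.
7. Keeper goes to the upper station with the goblin and the orc.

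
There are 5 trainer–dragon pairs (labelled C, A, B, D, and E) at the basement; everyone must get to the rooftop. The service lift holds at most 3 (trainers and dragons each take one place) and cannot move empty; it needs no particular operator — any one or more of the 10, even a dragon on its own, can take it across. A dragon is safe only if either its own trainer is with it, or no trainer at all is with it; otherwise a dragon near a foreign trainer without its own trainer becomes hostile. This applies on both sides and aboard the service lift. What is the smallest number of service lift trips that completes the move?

11

Counting alone: each trip to the rooftop takes at most 3 across and each return brings at least 1 back, so after t trips out (and t−1 returns) at most 3t − (t−1) of the 10 are across; that first reaches 10 at t = 5, so at least 9 crossings are needed.
The safety rule pushes this higher. Following every safe sequence of crossings, the most of the 10 that can be at the rooftop as the service lift arrives there on crossing 9 is 9 — never all 10.
So no plan with fewer than 11 crossings exists, and this one achieves 11:
1. dragon C and trainer C cross → the rooftop.
2. trainer C crosses ← the basement.
3. dragon A, dragon B, and dragon D cross → the rooftop.
4. dragon C crosses ← the basement.
5. trainer A, trainer B, and trainer D cross → the rooftop.
6. dragon A and trainer A cross ← the basement.
7. trainer A, trainer C, and trainer E cross → the rooftop.
8. dragon B crosses ← the basement.
9. dragon A and dragon C cross → the rooftop.
10. dragon C crosses ← the basement.
11. dragon B, dragon C, and dragon E cross → the rooftop.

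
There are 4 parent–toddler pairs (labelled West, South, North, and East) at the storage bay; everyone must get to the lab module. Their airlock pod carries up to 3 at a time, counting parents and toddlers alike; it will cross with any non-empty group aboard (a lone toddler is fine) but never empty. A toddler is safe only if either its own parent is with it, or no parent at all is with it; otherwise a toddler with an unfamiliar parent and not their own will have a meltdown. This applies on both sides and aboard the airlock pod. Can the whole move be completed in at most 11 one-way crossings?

Yes

Yes — this plan uses 9 crossings (≤ 11):
1. parent West and toddler West cross → the lab module.
2. parent West crosses ← the storage bay.
3. parent South, parent West, and toddler South cross → the lab module.
4. parent West and toddler West cross ← the storage bay.
5. parent East, parent North, and parent West cross → the lab module.
6. toddler South crosses ← the storage bay.
7. toddler South and toddler West cross → the lab module.
8. toddler West crosses ← the storage bay.
9. toddler East, toddler North, and toddler West cross → the lab module.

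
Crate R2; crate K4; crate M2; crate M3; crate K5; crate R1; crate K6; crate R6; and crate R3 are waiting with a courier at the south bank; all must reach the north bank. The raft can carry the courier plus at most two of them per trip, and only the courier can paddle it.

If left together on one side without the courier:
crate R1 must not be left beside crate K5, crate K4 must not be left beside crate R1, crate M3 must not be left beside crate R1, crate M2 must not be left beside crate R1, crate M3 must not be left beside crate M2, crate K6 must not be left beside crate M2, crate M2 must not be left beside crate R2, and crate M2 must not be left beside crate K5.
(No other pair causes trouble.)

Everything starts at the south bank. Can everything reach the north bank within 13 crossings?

Counting alone: the courier can take at most 2 across per trip to the north bank, so moving all 9 needs at least 5 loaded trips out, with a return between consecutive ones — at least 9 crossings.
The safety rule pushes this higher. Following every safe sequence of crossings, the most of the 9 that can be at the north bank as the raft arrives there on crossings 9, 11, 13 is 6, 7, 8 respectively — never all 9.
So the move cannot be finished within 13 crossings. (The shortest complete plan takes 15:)
1. Courier goes to the north bank with crate M2 and crate R1.
2. Courier goes back to the south bank with crate M2.
3. Courier goes to the north bank with crate M2 and crate R2.
4. Courier goes back to the south bank with crate M2.
5. Courier goes to the north bank with crate K6 and crate M2.
6. Courier goes back to the south bank with crate M2.
7. Courier goes to the north bank with crate M2 and crate R6.
8. Courier goes back to the south bank with crate M2.
9. Courier goes to the north bank with crate M2 and crate R3.
10. Courier goes back to the south bank with crate M2.
11. Courier goes to the north bank with crate K5 and crate M3.
12. Courier goes back to the south bank with crate R1.
13. Courier goes to the north bank with crate K4 and crate M2.
14. Courier goes back to the south bank with crate M2.
15. Courier goes to the north bank with crate M2 and crate R1.

No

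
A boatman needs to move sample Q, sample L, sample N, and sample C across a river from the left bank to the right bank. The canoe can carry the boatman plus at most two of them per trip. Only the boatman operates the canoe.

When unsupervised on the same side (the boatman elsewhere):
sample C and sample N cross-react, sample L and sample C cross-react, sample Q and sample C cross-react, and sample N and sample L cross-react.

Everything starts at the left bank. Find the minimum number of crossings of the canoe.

5

Counting alone: the boatman can take at most 2 across per trip to the right bank, so moving all 4 needs at least 2 loaded trips out, with a return between consecutive ones — at least 3 crossings.
The safety rule pushes this higher. Following every safe sequence of crossings, the most of the 4 that can be at the right bank as the canoe arrives there on crossing 3 is 3 — never all 4.
So no plan with fewer than 5 crossings exists, and this one achieves 5:
1. Boatman goes to the right bank with sample C and sample L.  [the left bank: sample N, sample Q | the right bank: sample C, sample L]
2. Boatman goes back to the left bank with sample L.  [the left bank: sample L, sample N, sample Q | the right bank: sample C]
3. Boatman goes to the right bank with sample L and sample Q.  [the left bank: sample N | the right bank: sample C, sample L, sample Q]
4. Boatman goes back to the left bank with sample C.  [the left bank: sample C, sample N | the right bank: sample L, sample Q]
5. Boatman goes to the right bank with sample C and sample N.  [the left bank: — | the right bank: sample C, sample L, sample N, sample Q]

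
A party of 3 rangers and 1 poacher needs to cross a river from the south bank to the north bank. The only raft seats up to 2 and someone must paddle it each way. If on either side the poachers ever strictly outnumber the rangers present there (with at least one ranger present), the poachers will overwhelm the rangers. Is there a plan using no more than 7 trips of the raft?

Yes

Yes — this plan uses 5 crossings (≤ 7):
1. 1 ranger and 1 poacher → the north bank.  (the south bank: 2R 0P; the north bank: 1R 1P)
2. 1 poacher ← the south bank.  (the south bank: 2R 1P; the north bank: 1R 0P)
3. 1 ranger and 1 poacher → the north bank.  (the south bank: 1R 0P; the north bank: 2R 1P)
4. 1 poacher ← the south bank.  (the south bank: 1R 1P; the north bank: 2R 0P)
5. 1 ranger and 1 poacher → the north bank.  (the south bank: 0R 0P; the north bank: 3R 1P)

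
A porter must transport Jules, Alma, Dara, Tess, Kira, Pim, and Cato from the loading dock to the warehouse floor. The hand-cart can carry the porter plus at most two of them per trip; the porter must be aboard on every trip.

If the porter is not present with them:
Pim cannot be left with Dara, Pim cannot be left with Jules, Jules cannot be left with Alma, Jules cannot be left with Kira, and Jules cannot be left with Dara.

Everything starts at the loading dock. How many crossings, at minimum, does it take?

11

Counting alone: the porter can take at most 2 across per trip to the warehouse floor, so moving all 7 needs at least 4 loaded trips out, with a return between consecutive ones — at least 7 crossings.
The safety rule pushes this higher. Following every safe sequence of crossings, the most of the 7 that can be at the warehouse floor as the hand-cart arrives there on crossings 7, 9 is 5, 6 respectively — never all 7.
So no plan with fewer than 11 crossings exists, and this one achieves 11:
1. Porter goes to the warehouse floor with Dara and Jules.
2. Porter goes back to the loading dock with Jules.
3. Porter goes to the warehouse floor with Alma and Jules.
4. Porter goes back to the loading dock with Jules.
5. Porter goes to the warehouse floor with Jules and Tess.
6. Porter goes back to the loading dock with Jules.
7. Porter goes to the warehouse floor with Jules and Kira.
8. Porter goes back to the loading dock with Jules.
9. Porter goes to the warehouse floor with Cato and Jules.
10. Porter goes back to the loading dock with Jules.
11. Porter goes to the warehouse floor with Jules and Pim.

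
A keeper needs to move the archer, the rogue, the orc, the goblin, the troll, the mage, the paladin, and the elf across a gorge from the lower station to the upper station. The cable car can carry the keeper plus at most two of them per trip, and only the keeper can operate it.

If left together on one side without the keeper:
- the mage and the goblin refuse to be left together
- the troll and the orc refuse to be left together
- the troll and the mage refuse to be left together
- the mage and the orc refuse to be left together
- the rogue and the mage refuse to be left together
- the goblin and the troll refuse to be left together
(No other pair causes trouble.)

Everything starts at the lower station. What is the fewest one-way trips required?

13

Counting alone: the keeper can take at most 2 across per trip to the upper station, so moving all 8 needs at least 4 loaded trips out, with a return between consecutive ones — at least 7 crossings.
The safety rule pushes this higher. Following every safe sequence of crossings, the most of the 8 that can be at the upper station as the cable car arrives there on crossings 7, 9, 11 is 5, 6, 7 respectively — never all 8.
So no plan with fewer than 13 crossings exists, and this one achieves 13:
1. Keeper goes to the upper station with the mage and the troll.
2. Keeper goes back to the lower station with the troll.
3. Keeper goes to the upper station with the archer and the troll.
4. Keeper goes back to the lower station with the troll.
5. Keeper goes to the upper station with the rogue and the troll.
6. Keeper goes back to the lower station with the mage.
7. Keeper goes to the upper station with the goblin and the orc.
8. Keeper goes back to the lower station with the troll.
9. Keeper goes to the upper station with the paladin and the troll.
10. Keeper goes back to the lower station with the troll.
11. Keeper goes to the upper station with the elf and the troll.
12. Keeper goes back to the lower station with the troll.
13. Keeper goes to the upper station with the mage and the troll.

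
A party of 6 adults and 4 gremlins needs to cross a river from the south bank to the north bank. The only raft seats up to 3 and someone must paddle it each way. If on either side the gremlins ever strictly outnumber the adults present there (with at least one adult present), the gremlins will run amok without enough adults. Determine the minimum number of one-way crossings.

Counting alone: each trip to the north bank takes at most 3 across and each return brings at least 1 back, so after t trips out (and t−1 returns) at most 3t − (t−1) of the 10 are across; that first reaches 10 at t = 5, so at least 9 crossings are needed.
The plan below uses exactly 9 crossings, so it is optimal:
1. 2 gremlins → the north bank.  (the south bank: 6A 2G; the north bank: 0A 2G)
2. 1 gremlin ← the south bank.  (the south bank: 6A 3G; the north bank: 0A 1G)
3. 3 gremlins → the north bank.  (the south bank: 6A 0G; the north bank: 0A 4G)
4. 1 gremlin ← the south bank.  (the south bank: 6A 1G; the north bank: 0A 3G)
5. 3 adults → the north bank.  (the south bank: 3A 1G; the north bank: 3A 3G)
6. 1 gremlin ← the south bank.  (the south bank: 3A 2G; the north bank: 3A 2G)
7. 1 adult and 2 gremlins → the north bank.  (the south bank: 2A 0G; the north bank: 4A 4G)
8. 1 gremlin ← the south bank.  (the south bank: 2A 1G; the north bank: 4A 3G)
9. 2 adults and 1 gremlin → the north bank.  (the south bank: 0A 0G; the north bank: 6A 4G)

9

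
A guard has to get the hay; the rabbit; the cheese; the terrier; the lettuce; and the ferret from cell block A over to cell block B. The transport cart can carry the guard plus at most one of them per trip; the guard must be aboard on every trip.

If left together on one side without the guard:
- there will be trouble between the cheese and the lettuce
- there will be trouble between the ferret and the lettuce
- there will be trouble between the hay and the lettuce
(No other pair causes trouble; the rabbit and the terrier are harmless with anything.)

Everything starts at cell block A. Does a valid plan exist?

Following every safe sequence of crossings from the start, the most of the 6 that can be at cell block B as the transport cart arrives there on crossings 1, 3, 5, 7 is 1, 2, 3, 4 respectively; the best ever achieved is 4 of 6.
From crossing 9 on, no configuration arises that was not already reachable earlier: only 36 distinct safe configurations (who is on which side, and where the transport cart is) can ever be reached, none of them has everyone across, and every continuation just revisits them. So no valid plan exists.

No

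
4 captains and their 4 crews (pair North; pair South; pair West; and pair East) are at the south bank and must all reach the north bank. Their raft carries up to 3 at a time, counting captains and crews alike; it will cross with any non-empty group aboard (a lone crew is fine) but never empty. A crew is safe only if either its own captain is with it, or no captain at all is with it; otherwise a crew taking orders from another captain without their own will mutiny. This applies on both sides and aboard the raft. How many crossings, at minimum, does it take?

9

Counting alone: each trip to the north bank takes at most 3 across and each return brings at least 1 back, so after t trips out (and t−1 returns) at most 3t − (t−1) of the 8 are across; that first reaches 8 at t = 4, so at least 7 crossings are needed.
The safety rule pushes this higher. Following every safe sequence of crossings, the most of the 8 that can be at the north bank as the raft arrives there on crossing 7 is 7 — never all 8.
So no plan with fewer than 9 crossings exists, and this one achieves 9:
1. captain North and crew North cross → the north bank.
2. captain North crosses ← the south bank.
3. captain North, captain South, and crew South cross → the north bank.
4. captain North and crew North cross ← the south bank.
5. captain East, captain North, and captain West cross → the north bank.
6. crew South crosses ← the south bank.
7. crew North and crew South cross → the north bank.
8. crew North crosses ← the south bank.
9. crew East, crew North, and crew West cross → the north bank.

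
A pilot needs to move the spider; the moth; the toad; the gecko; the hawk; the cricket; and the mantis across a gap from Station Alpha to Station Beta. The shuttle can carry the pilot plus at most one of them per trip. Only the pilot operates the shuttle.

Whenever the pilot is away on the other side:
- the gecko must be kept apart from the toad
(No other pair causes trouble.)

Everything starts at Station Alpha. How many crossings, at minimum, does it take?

13

Counting alone: the pilot can take at most 1 across per trip to Station Beta, so moving all 7 needs at least 7 loaded trips out, with a return between consecutive ones — at least 13 crossings.
The plan below uses exactly 13 crossings, so it is optimal:
1. Pilot goes to Station Beta with the toad.  [Station Alpha: the cricket, the gecko, the hawk, the mantis, the moth, the spider | Station Beta: the toad]
2. Pilot goes back to Station Alpha alone.  [Station Alpha: the cricket, the gecko, the hawk, the mantis, the moth, the spider | Station Beta: the toad]
3. Pilot goes to Station Beta with the spider.  [Station Alpha: the cricket, the gecko, the hawk, the mantis, the moth | Station Beta: the spider, the toad]
4. Pilot goes back to Station Alpha alone.  [Station Alpha: the cricket, the gecko, the hawk, the mantis, the moth | Station Beta: the spider, the toad]
5. Pilot goes to Station Beta with the moth.  [Station Alpha: the cricket, the gecko, the hawk, the mantis | Station Beta: the moth, the spider, the toad]
6. Pilot goes back to Station Alpha alone.  [Station Alpha: the cricket, the gecko, the hawk, the mantis | Station Beta: the moth, the spider, the toad]
7. Pilot goes to Station Beta with the hawk.  [Station Alpha: the cricket, the gecko, the mantis | Station Beta: the hawk, the moth, the spider, the toad]
8. Pilot goes back to Station Alpha alone.  [Station Alpha: the cricket, the gecko, the mantis | Station Beta: the hawk, the moth, the spider, the toad]
9. Pilot goes to Station Beta with the cricket.  [Station Alpha: the gecko, the mantis | Station Beta: the cricket, the hawk, the moth, the spider, the toad]
10. Pilot goes back to Station Alpha alone.  [Station Alpha: the gecko, the mantis | Station Beta: the cricket, the hawk, the moth, the spider, the toad]
11. Pilot goes to Station Beta with the mantis.  [Station Alpha: the gecko | Station Beta: the cricket, the hawk, the mantis, the moth, the spider, the toad]
12. Pilot goes back to Station Alpha alone.  [Station Alpha: the gecko | Station Beta: the cricket, the hawk, the mantis, the moth, the spider, the toad]
13. Pilot goes to Station Beta with the gecko.  [Station Alpha: — | Station Beta: the cricket, the gecko, the hawk, the mantis, the moth, the spider, the toad]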